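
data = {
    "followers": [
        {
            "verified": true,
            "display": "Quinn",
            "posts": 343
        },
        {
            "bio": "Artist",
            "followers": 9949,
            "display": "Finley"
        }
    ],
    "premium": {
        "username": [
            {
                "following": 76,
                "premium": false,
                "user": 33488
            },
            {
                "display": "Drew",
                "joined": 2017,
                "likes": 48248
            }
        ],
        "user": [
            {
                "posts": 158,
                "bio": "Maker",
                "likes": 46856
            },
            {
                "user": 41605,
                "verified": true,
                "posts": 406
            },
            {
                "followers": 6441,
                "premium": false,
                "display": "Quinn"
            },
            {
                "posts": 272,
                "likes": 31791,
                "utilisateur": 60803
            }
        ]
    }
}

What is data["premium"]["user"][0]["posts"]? 158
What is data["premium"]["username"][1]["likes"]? 48248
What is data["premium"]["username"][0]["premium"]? False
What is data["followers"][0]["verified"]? True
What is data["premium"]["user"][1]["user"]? 41605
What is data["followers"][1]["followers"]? 9949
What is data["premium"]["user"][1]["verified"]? True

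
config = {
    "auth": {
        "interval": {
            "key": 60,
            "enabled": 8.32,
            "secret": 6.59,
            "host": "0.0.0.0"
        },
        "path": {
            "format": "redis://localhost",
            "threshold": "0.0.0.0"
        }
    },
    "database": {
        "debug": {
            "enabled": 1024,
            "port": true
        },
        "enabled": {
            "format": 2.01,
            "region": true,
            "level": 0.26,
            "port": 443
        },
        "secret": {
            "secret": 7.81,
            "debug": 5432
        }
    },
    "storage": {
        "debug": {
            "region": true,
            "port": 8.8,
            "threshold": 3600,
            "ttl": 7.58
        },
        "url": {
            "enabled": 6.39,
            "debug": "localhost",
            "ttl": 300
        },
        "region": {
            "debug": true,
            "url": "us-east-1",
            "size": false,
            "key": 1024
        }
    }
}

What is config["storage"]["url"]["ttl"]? 300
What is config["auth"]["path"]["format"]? "redis://localhost"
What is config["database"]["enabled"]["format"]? 2.01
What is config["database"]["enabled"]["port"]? 443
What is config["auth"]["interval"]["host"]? "0.0.0.0"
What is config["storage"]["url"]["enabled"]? 6.39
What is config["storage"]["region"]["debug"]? True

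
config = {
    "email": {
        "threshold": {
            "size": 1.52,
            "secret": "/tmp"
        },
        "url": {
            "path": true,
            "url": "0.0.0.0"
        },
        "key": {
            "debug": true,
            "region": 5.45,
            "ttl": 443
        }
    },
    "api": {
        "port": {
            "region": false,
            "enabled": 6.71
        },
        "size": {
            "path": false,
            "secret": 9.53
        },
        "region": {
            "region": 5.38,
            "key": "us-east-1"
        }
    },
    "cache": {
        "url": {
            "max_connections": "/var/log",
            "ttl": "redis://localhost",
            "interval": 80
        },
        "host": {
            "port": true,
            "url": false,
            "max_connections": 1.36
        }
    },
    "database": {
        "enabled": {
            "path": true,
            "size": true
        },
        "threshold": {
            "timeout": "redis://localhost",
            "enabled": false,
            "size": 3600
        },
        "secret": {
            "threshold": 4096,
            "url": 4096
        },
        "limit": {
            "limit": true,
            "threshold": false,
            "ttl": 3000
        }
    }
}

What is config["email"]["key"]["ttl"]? 443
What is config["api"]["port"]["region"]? False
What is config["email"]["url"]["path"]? True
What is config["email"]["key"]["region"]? 5.45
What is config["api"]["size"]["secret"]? 9.53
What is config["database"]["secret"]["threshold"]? 4096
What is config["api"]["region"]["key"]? "us-east-1"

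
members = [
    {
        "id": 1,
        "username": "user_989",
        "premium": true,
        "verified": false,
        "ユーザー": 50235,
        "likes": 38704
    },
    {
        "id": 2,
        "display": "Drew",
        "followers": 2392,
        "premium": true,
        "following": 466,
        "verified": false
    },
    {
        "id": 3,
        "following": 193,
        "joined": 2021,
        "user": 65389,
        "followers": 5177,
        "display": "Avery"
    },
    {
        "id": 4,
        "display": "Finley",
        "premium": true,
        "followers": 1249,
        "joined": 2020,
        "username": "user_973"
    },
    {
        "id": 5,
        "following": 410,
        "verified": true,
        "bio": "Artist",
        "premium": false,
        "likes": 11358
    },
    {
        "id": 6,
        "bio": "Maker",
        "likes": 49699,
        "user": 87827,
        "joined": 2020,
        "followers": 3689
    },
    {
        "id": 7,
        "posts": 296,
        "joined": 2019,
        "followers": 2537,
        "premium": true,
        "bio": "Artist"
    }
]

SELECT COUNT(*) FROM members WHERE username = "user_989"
1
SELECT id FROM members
[1, 2, 3, 4, 5, 6, 7]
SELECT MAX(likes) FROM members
49699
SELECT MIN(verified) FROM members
False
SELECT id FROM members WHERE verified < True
[1, 2]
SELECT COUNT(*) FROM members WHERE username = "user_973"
1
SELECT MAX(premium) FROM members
True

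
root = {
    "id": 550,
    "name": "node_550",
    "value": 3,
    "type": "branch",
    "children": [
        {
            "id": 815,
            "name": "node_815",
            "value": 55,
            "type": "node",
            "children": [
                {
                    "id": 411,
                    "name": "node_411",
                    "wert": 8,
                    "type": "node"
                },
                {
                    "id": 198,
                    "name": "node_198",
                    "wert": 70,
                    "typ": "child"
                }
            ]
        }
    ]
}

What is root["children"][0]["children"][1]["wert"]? 70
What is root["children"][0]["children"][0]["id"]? 411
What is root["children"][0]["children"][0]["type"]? "node"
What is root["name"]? "node_550"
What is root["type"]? "branch"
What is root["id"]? 550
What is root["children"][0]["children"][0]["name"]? "node_411"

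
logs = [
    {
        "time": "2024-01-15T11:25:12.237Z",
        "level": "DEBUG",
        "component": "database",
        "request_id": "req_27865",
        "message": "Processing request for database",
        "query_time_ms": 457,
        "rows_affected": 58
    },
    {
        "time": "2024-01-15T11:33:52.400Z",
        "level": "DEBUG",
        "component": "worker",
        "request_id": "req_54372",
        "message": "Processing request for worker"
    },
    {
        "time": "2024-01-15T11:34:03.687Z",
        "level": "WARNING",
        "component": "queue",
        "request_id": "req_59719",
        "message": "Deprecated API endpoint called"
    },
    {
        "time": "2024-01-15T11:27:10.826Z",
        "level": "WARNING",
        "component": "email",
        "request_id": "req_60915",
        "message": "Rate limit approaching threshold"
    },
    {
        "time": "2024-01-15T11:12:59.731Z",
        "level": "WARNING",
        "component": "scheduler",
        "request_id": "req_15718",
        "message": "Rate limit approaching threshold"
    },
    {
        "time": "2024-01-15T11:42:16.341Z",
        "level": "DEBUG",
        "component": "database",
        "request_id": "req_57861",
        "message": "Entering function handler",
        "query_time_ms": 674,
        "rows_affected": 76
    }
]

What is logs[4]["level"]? "WARNING"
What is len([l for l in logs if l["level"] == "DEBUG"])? 3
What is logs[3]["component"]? "email"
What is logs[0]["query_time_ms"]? 457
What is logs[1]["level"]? "DEBUG"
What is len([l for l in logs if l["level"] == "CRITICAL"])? 0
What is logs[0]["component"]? "database"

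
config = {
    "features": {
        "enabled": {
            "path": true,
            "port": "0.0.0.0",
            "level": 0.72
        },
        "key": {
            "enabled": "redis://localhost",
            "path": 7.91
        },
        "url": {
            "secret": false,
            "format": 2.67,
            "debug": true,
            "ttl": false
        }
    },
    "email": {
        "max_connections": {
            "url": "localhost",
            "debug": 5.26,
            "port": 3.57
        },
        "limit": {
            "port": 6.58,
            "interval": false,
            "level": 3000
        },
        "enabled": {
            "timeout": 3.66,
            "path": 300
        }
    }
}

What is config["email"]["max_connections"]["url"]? "localhost"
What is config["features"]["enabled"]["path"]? True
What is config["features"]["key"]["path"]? 7.91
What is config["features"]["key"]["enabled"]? "redis://localhost"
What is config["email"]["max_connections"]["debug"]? 5.26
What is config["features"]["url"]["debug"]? True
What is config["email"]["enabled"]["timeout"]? 3.66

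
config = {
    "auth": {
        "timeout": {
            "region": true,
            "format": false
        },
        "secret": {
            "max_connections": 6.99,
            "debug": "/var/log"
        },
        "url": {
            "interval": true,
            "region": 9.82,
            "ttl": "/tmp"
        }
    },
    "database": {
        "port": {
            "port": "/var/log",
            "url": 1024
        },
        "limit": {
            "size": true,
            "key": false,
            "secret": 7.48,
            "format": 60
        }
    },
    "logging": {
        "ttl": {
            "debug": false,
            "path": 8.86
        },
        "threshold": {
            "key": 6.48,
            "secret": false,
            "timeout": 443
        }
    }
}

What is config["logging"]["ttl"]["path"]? 8.86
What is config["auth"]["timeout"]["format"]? False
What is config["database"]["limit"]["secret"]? 7.48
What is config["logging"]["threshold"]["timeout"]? 443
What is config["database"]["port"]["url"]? 1024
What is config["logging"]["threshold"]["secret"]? False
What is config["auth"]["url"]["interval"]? True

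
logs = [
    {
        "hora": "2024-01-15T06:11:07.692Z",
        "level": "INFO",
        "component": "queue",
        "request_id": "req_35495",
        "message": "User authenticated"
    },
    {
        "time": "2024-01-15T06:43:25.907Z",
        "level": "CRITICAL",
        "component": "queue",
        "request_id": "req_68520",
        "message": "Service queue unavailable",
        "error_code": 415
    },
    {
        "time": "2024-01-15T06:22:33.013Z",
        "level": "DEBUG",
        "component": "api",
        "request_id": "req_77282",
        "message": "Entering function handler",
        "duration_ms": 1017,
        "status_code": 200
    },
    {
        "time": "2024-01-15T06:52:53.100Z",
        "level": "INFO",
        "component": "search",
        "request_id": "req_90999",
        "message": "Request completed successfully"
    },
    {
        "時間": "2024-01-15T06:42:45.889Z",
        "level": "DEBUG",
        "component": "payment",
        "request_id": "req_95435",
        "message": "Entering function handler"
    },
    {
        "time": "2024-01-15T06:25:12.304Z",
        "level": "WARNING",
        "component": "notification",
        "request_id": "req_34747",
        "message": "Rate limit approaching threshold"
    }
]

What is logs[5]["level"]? "WARNING"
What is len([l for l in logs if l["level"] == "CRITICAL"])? 1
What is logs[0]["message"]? "User authenticated"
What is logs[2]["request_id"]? "req_77282"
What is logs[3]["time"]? "2024-01-15T06:52:53.100Z"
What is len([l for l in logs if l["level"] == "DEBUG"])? 2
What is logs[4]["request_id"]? "req_95435"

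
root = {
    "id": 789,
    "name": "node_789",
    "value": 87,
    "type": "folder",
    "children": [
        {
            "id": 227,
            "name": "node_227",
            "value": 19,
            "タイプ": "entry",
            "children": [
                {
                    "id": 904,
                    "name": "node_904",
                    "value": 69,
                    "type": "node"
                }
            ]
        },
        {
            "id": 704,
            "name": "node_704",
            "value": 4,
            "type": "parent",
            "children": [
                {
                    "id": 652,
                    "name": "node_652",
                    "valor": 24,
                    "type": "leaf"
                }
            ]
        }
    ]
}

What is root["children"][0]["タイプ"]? "entry"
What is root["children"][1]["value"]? 4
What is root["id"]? 789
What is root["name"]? "node_789"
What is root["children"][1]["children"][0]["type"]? "leaf"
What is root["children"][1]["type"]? "parent"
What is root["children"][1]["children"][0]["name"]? "node_652"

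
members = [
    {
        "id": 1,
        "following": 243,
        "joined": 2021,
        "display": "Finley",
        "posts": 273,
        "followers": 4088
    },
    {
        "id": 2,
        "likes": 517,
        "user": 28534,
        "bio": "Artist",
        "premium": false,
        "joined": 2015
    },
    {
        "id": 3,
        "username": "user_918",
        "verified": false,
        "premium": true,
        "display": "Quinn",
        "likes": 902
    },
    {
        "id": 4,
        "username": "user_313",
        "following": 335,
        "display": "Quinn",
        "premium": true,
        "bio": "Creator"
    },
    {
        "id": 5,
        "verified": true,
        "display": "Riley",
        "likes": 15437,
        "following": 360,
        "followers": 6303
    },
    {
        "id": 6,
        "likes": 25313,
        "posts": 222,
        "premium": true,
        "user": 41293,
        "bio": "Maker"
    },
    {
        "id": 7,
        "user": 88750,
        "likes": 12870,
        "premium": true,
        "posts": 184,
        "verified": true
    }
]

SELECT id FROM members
[1, 2, 3, 4, 5, 6, 7]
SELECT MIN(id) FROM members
1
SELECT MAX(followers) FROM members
6303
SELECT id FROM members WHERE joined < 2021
[2]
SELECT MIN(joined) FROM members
2015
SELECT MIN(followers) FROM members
4088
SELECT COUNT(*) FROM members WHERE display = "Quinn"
2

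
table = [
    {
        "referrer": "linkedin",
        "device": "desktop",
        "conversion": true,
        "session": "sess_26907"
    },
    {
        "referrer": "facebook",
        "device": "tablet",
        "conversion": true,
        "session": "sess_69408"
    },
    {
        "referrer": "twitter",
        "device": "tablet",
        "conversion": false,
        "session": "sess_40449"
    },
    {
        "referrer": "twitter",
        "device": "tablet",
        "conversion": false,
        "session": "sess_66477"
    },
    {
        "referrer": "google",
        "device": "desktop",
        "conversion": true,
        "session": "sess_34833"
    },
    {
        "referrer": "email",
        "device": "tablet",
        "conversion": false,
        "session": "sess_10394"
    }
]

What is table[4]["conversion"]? True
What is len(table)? 6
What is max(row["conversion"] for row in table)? True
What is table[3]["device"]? "tablet"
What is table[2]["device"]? "tablet"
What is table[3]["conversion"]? False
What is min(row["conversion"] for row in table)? False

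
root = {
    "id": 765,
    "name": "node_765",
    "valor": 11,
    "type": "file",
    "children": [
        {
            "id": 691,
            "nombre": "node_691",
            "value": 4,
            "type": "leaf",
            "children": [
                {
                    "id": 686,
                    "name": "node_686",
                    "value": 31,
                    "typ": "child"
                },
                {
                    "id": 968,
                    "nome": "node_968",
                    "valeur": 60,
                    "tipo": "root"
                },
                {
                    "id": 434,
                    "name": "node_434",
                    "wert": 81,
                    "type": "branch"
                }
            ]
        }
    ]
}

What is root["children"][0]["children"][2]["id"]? 434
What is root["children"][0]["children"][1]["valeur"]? 60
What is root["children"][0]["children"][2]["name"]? "node_434"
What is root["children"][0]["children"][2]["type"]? "branch"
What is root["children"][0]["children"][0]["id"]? 686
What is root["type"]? "file"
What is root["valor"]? 11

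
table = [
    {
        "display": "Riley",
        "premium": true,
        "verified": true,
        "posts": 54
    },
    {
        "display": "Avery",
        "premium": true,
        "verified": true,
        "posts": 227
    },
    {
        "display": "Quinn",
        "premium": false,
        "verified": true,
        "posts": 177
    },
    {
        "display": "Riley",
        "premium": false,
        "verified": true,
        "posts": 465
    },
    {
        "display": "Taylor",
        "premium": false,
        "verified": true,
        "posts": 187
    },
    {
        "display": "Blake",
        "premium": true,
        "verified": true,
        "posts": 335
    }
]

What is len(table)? 6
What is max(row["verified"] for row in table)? True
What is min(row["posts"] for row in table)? 54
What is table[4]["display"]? "Taylor"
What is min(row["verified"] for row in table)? True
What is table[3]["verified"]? True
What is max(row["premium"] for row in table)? True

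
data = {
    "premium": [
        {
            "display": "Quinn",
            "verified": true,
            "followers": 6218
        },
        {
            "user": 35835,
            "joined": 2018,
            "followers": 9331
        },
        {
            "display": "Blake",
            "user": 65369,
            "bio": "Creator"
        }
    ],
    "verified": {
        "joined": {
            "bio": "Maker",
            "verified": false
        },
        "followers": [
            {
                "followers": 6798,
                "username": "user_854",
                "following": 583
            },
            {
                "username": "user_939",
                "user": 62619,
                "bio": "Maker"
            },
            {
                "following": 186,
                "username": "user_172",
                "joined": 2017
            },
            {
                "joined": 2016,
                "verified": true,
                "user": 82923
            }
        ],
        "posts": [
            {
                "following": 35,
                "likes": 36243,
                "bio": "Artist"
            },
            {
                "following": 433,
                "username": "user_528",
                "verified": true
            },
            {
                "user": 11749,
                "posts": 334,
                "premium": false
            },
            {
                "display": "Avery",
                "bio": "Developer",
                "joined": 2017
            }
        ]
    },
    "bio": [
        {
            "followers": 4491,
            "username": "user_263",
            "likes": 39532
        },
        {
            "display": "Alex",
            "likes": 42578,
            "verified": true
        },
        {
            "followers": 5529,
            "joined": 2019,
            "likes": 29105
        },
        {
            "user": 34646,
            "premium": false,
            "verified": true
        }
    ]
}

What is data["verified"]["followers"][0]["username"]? "user_854"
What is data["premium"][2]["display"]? "Blake"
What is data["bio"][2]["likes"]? 29105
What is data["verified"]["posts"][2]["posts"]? 334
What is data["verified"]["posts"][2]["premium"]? False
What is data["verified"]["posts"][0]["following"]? 35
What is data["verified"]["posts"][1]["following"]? 433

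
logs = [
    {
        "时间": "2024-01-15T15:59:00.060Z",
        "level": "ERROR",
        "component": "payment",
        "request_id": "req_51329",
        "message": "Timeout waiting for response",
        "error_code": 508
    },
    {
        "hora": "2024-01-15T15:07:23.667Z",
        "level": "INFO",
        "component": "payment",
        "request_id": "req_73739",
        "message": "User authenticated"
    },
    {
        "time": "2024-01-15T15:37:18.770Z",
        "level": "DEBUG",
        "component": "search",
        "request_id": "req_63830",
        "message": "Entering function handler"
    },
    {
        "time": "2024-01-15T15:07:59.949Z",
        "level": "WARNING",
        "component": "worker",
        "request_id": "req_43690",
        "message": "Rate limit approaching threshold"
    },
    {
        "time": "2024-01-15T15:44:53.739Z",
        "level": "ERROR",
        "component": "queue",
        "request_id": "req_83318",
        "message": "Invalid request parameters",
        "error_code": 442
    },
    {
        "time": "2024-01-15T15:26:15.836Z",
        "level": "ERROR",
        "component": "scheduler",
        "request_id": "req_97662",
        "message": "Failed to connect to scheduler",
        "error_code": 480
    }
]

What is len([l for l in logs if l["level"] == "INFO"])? 1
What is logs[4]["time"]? "2024-01-15T15:44:53.739Z"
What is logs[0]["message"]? "Timeout waiting for response"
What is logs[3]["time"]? "2024-01-15T15:07:59.949Z"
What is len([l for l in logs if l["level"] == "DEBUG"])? 1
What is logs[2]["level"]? "DEBUG"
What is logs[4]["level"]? "ERROR"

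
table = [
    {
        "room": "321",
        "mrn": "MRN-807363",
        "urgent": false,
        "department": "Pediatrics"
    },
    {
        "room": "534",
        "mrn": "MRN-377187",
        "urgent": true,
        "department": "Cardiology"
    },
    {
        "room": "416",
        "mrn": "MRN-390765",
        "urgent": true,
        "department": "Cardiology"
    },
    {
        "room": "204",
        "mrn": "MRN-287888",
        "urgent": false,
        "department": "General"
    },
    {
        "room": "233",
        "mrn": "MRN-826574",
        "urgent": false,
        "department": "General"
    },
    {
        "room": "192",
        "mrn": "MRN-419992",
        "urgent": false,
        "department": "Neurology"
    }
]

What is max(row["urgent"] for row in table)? True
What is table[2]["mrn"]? "MRN-390765"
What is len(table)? 6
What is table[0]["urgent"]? False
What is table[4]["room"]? "233"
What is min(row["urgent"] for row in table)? False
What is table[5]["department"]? "Neurology"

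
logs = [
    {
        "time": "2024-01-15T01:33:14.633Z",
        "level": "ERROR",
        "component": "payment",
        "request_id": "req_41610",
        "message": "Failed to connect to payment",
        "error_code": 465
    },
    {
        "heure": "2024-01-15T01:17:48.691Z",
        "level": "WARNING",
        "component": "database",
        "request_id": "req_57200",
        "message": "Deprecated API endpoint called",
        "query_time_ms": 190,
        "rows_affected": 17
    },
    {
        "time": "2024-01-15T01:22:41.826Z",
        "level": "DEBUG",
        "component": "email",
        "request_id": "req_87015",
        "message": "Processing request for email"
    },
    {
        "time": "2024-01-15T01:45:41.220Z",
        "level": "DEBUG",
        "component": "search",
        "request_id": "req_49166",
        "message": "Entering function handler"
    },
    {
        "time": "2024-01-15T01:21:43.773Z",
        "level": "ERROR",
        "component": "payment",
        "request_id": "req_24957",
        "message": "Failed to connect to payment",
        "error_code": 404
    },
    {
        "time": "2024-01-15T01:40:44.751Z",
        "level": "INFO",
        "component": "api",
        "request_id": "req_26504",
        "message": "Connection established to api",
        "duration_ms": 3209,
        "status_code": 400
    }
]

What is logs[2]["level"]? "DEBUG"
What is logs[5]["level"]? "INFO"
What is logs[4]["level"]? "ERROR"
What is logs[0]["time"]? "2024-01-15T01:33:14.633Z"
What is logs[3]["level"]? "DEBUG"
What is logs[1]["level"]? "WARNING"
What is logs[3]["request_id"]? "req_49166"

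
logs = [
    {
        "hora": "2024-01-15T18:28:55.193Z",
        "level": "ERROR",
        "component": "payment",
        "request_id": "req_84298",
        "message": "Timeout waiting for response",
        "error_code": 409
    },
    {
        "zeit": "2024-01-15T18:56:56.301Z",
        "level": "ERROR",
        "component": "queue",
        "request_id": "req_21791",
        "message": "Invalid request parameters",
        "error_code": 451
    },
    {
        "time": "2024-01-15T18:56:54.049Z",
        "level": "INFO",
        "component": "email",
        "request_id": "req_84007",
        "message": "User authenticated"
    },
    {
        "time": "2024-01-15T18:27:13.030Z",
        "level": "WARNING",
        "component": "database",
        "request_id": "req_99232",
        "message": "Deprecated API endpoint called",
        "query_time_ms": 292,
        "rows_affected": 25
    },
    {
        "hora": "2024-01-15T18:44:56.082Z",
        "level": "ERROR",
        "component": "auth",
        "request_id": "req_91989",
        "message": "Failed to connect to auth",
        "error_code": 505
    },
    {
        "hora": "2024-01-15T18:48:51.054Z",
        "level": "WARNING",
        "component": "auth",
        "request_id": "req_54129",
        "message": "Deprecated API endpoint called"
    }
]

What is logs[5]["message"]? "Deprecated API endpoint called"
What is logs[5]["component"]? "auth"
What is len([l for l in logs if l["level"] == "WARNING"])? 2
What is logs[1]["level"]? "ERROR"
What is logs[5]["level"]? "WARNING"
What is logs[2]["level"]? "INFO"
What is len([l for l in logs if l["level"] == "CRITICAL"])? 0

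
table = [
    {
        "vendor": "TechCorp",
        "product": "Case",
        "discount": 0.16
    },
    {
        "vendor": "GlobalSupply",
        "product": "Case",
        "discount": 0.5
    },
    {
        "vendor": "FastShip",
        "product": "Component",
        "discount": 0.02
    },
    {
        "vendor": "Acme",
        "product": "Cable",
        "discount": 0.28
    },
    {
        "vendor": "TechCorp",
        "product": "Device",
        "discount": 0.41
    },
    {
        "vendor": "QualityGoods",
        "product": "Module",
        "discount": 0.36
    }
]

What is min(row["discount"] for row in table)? 0.02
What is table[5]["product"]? "Module"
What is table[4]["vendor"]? "TechCorp"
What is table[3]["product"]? "Cable"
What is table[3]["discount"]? 0.28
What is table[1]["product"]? "Case"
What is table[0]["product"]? "Case"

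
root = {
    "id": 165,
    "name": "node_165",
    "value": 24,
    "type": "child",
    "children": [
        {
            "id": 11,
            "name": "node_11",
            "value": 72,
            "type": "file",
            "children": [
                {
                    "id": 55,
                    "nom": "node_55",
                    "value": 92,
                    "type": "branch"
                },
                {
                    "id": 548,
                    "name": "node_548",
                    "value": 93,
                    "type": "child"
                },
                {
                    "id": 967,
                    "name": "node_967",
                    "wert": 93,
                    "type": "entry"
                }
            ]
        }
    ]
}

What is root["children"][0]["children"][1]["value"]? 93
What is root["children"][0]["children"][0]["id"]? 55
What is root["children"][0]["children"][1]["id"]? 548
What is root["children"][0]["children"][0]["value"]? 92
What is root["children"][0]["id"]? 11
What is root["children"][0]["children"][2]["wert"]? 93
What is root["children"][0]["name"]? "node_11"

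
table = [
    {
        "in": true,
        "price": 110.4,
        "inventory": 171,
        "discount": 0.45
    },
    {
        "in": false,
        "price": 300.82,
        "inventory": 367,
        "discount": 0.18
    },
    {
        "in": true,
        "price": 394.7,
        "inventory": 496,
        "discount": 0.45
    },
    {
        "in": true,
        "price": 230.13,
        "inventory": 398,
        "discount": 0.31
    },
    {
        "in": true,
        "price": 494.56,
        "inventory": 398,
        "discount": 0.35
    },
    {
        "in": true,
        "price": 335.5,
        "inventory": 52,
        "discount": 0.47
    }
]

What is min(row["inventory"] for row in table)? 52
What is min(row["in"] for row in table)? False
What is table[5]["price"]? 335.5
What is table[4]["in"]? True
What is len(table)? 6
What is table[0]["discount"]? 0.45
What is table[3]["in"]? True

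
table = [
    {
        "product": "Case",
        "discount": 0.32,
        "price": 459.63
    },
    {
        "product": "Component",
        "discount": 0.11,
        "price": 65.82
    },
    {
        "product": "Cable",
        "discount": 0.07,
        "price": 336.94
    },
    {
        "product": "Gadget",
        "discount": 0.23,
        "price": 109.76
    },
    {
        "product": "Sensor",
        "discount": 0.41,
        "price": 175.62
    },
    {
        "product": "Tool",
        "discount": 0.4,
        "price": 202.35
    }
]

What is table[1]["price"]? 65.82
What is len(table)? 6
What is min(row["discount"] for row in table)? 0.07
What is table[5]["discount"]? 0.4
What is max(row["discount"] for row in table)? 0.41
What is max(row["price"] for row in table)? 459.63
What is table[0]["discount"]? 0.32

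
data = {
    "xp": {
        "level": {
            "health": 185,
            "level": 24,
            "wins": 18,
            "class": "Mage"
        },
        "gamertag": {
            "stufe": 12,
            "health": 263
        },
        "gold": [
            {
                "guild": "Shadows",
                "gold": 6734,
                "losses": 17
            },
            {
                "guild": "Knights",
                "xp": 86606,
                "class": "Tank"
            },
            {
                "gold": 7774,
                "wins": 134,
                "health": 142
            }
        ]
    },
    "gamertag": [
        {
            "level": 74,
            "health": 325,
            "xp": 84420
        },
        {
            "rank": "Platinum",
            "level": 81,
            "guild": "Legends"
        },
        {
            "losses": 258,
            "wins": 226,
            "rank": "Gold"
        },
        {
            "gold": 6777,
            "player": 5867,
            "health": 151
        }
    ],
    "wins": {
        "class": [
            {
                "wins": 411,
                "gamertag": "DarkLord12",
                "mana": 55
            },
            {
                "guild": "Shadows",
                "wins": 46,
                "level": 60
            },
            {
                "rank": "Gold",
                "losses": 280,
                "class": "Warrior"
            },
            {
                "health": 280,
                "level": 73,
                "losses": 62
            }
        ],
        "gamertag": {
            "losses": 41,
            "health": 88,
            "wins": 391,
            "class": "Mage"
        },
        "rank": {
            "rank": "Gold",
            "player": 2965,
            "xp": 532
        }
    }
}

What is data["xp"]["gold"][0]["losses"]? 17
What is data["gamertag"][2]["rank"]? "Gold"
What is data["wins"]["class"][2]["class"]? "Warrior"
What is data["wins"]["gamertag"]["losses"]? 41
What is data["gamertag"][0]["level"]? 74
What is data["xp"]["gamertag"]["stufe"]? 12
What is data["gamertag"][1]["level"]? 81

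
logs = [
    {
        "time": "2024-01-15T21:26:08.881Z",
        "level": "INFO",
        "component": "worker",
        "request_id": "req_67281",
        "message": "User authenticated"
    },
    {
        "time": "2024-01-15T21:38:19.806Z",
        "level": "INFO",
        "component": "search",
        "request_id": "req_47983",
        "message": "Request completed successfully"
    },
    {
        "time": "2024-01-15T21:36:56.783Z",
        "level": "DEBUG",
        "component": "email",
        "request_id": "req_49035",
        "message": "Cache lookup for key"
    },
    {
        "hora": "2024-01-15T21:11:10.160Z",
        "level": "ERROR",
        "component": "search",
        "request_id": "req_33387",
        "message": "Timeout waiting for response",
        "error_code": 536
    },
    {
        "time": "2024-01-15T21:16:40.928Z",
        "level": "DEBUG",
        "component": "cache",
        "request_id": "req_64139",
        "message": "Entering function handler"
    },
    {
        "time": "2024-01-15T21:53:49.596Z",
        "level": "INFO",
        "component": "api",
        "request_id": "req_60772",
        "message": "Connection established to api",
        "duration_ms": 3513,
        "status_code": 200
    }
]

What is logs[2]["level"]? "DEBUG"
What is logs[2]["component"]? "email"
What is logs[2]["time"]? "2024-01-15T21:36:56.783Z"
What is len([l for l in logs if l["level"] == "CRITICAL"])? 0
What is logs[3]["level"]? "ERROR"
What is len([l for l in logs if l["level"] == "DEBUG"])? 2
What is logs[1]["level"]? "INFO"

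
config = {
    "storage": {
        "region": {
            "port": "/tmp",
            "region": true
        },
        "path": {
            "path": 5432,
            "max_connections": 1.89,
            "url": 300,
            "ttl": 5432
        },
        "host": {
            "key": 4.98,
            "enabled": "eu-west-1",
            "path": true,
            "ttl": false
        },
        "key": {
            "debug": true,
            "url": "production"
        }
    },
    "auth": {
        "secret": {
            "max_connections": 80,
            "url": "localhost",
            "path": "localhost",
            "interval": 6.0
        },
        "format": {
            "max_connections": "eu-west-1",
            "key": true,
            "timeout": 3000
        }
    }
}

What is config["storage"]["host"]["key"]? 4.98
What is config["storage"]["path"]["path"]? 5432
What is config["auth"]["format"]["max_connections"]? "eu-west-1"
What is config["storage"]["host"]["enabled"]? "eu-west-1"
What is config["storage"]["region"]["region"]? True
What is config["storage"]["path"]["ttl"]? 5432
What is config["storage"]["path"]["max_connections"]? 1.89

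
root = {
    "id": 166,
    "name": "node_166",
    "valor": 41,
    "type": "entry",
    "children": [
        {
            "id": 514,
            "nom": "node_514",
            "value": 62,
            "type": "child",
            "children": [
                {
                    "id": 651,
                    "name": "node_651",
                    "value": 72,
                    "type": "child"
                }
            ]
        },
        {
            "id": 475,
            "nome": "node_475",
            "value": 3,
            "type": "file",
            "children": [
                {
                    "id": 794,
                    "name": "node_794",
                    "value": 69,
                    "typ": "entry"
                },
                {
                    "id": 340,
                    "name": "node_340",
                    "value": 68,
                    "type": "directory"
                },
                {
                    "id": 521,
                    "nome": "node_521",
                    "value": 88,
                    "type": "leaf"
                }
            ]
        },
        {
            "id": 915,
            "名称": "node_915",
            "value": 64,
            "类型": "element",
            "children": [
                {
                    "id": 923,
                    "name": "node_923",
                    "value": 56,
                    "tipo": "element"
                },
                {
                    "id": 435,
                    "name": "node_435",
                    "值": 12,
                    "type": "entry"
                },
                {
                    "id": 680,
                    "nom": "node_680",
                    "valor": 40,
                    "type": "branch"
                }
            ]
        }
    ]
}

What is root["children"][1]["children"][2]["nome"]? "node_521"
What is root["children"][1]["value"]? 3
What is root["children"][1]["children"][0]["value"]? 69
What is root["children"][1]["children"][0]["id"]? 794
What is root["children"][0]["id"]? 514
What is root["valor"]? 41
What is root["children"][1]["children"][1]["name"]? "node_340"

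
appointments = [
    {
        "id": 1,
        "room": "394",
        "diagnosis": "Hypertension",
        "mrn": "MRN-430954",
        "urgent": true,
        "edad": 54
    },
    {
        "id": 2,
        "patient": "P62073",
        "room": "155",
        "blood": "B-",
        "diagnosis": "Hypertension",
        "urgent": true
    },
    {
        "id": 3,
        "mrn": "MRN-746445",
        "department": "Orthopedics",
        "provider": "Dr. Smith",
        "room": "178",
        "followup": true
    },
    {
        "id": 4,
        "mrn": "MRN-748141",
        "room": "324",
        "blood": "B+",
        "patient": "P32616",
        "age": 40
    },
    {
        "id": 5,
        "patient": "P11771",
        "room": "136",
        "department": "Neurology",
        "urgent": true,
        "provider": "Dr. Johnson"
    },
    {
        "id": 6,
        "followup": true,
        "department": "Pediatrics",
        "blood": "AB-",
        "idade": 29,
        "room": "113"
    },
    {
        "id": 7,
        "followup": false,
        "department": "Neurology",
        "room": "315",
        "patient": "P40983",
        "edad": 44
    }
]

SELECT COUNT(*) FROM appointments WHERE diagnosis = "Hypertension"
2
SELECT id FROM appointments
[1, 2, 3, 4, 5, 6, 7]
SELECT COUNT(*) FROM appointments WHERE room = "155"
1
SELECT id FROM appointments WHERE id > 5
[6, 7]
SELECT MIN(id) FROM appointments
1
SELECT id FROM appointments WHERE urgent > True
[]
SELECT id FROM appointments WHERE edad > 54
[]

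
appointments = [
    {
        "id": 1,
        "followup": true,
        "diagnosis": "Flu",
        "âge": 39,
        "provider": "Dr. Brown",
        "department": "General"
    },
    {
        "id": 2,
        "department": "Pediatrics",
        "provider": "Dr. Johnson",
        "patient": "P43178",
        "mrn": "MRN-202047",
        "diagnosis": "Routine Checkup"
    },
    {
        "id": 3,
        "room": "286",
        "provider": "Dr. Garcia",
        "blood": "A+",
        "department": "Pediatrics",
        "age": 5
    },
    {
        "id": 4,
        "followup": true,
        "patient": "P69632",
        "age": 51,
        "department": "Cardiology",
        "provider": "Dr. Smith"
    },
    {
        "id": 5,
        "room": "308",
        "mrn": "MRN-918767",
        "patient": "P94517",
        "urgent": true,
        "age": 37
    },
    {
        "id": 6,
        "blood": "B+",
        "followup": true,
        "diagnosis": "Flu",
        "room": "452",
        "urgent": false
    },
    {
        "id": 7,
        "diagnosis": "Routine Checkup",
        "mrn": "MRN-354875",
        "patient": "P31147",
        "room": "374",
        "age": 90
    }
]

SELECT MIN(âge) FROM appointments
39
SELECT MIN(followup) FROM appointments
True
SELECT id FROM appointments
[1, 2, 3, 4, 5, 6, 7]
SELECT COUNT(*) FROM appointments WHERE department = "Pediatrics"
2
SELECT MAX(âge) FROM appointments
39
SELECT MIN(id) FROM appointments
1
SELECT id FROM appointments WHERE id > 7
[]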